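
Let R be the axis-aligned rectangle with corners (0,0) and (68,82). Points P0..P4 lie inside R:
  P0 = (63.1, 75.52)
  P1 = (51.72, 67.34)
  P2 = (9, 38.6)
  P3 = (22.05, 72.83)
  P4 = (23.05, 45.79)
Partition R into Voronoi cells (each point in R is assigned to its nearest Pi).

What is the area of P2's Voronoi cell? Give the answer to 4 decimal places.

1. box [0,68]×[0,82]: [(0, 0) (68, 0) (68, 82) (0, 82)]
2. ⊥bis P2·P0 via (36.05,57.06): [(0, 0) (68, 0) (68, 10.2427) (19.0299, 82) (0, 82)]  |A|=3819.0205
3. ⊥bis P2·P1 via (30.36,52.97): [(0, 0) (65.9957, 0) (10.83, 82) (0, 82)]  |A|=3149.8538
4. ⊥bis P2·P3 via (15.525,55.715): [(0, 61.6338) (0, 0) (65.9957, 0) (32.9937, 49.0551)]  |A|=2635.4795
5. ⊥bis P2·P4 via (16.025,42.195): [(7.5504, 58.7553) (0, 61.6338) (0, 0) (37.618, 0)]  |A|=1337.8083
6. canonical 4-gon: [(7.5504, 58.7553) (0, 61.6338) (0, 0) (37.618, 0)]
7. shoelace: 1337.8083

Area of P2's cell: 1337.8083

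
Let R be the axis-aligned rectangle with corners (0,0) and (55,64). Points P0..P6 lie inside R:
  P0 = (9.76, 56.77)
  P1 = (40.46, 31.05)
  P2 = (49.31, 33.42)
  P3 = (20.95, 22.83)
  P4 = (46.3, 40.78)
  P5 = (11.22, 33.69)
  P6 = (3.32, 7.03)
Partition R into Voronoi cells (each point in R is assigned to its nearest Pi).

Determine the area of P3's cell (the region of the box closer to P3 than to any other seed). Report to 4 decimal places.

Area of P3's cell: 658.5883

1. box [0,55]×[0,64]: [(0, 0) (55, 0) (55, 64) (0, 64)]
2. ⊥bis P3·P0 via (15.355,39.8): [(0, 34.7375) (0, 0) (55, 0) (55, 52.8709)]  |A|=2409.231
3. ⊥bis P3·P1 via (30.705,26.94): [(24.0754, 42.6751) (0, 34.7375) (0, 0) (42.0554, 0)]  |A|=1315.5201
4. ⊥bis P3·P2 via (35.13,28.125): [(24.0754, 42.6751) (0, 34.7375) (0, 0) (42.0554, 0)]  |A|=1315.5201
5. ⊥bis P3·P4 via (33.625,31.805): [(24.0754, 42.6751) (0, 34.7375) (0, 0) (42.0554, 0)]  |A|=1315.5201
6. ⊥bis P3·P5 via (16.085,28.26): [(26.2948, 37.4075) (0, 13.8487) (0, 0) (42.0554, 0)]  |A|=968.6677
7. ⊥bis P3·P6 via (12.135,14.93): [(26.2948, 37.4075) (7.2681, 20.3606) (25.5153, 0) (42.0554, 0)]  |A|=658.5883
8. canonical 4-gon: [(26.2948, 37.4075) (7.2681, 20.3606) (25.5153, 0) (42.0554, 0)]
9. shoelace: 658.5883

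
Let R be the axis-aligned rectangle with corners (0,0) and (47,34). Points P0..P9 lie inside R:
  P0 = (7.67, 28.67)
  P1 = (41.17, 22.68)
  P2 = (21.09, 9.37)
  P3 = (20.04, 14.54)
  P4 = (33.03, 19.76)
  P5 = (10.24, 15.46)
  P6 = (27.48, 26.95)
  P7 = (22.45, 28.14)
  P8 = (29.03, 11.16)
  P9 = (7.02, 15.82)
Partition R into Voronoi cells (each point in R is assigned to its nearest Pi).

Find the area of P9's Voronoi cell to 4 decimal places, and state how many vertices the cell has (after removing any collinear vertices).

1. box [0,47]×[0,34]: [(0, 0) (47, 0) (47, 34) (0, 34)]
2. ⊥bis P9·P0 via (7.345,22.245): [(0, 22.6165) (0, 0) (47, 0) (47, 20.2391)]  |A|=1007.1076
3. ⊥bis P9·P1 via (24.095,19.25): [(23.6591, 21.4198) (0, 22.6165) (0, 0) (27.9619, 0)]  |A|=567.0128
4. ⊥bis P9·P2 via (14.055,12.595): [(18.2264, 21.6946) (0, 22.6165) (0, 0) (8.2812, 0)]  |A|=295.9378
5. ⊥bis P9·P3 via (13.53,15.18): [(13.0632, 10.4314) (14.1905, 21.8987) (0, 22.6165) (0, 0) (8.2812, 0)]  |A|=272.6821
6. ⊥bis P9·P4 via (20.025,17.79): [(13.0632, 10.4314) (14.1905, 21.8987) (0, 22.6165) (0, 0) (8.2812, 0)]  |A|=272.6821
7. ⊥bis P9·P5 via (8.63,15.64): [(9.3571, 22.1432) (0, 22.6165) (0, 0) (6.8814, 0)]  |A|=182.0007
8. ⊥bis P9·P6 via (17.25,21.385): [(9.3571, 22.1432) (0, 22.6165) (0, 0) (6.8814, 0)]  |A|=182.0007
9. ⊥bis P9·P7 via (14.735,21.98): [(9.3571, 22.1432) (0, 22.6165) (0, 0) (6.8814, 0)]  |A|=182.0007
10. ⊥bis P9·P8 via (18.025,13.49): [(9.3571, 22.1432) (0, 22.6165) (0, 0) (6.8814, 0)]  |A|=182.0007
11. canonical 4-gon: [(9.3571, 22.1432) (0, 22.6165) (0, 0) (6.8814, 0)]
12. shoelace: 182.0007

Area of P9's cell: 182.0007 (4 vertices)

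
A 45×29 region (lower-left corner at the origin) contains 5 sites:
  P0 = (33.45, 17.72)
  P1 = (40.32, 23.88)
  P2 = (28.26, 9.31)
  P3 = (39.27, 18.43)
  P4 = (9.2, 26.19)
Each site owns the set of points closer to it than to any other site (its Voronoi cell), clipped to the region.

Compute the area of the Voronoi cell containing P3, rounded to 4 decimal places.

1. box [0,45]×[0,29]: [(0, 0) (45, 0) (45, 29) (0, 29)]
2. ⊥bis P3·P0 via (36.36,18.075): [(38.565, 0) (45, 0) (45, 29) (35.0272, 29)]  |A|=237.9124
3. ⊥bis P3·P1 via (39.795,21.155): [(35.8925, 21.9068) (38.565, 0) (45, 0) (45, 20.1522)]  |A|=162.2527
4. ⊥bis P3·P2 via (33.765,13.87): [(35.8925, 21.9068) (37.4098, 9.4699) (45, 0.3067) (45, 20.1522)]  |A|=130.6194
5. ⊥bis P3·P4 via (24.235,22.31): [(35.8925, 21.9068) (37.4098, 9.4699) (45, 0.3067) (45, 20.1522)]  |A|=130.6194
6. canonical 4-gon: [(35.8925, 21.9068) (37.4098, 9.4699) (45, 0.3067) (45, 20.1522)]
7. shoelace: 130.6194

Area of P3's cell: 130.6194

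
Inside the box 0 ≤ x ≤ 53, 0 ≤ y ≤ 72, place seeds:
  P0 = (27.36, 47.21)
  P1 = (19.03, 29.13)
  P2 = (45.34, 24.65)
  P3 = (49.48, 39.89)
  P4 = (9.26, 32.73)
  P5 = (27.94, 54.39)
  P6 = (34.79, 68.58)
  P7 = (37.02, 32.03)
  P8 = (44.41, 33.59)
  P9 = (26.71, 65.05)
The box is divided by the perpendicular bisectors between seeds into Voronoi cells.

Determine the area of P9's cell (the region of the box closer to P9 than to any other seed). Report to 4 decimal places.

Area of P9's cell: 420.3173

1. box [0,53]×[0,72]: [(0, 0) (53, 0) (53, 72) (0, 72)]
2. ⊥bis P9·P0 via (27.035,56.13): [(0, 55.145) (53, 57.076) (53, 72) (0, 72)]  |A|=842.1431
3. ⊥bis P9·P1 via (22.87,47.09): [(0, 55.145) (53, 57.076) (53, 72) (0, 72)]  |A|=842.1431
4. ⊥bis P9·P2 via (36.025,44.85): [(0, 55.145) (53, 57.076) (53, 72) (0, 72)]  |A|=842.1431
5. ⊥bis P9·P3 via (38.095,52.47): [(0, 55.145) (42.7728, 56.7034) (53, 65.9591) (53, 72) (0, 72)]  |A|=796.7182
6. ⊥bis P9·P4 via (17.985,48.89): [(0, 58.6003) (5.9953, 55.3634) (42.7728, 56.7034) (53, 65.9591) (53, 72) (0, 72)]  |A|=786.3603
7. ⊥bis P9·P5 via (27.325,59.72): [(0, 58.6003) (3.1028, 56.9251) (48.8504, 62.2037) (53, 65.9591) (53, 72) (0, 72)]  |A|=645.9325
8. ⊥bis P9·P6 via (30.75,66.815): [(0, 58.6003) (3.1028, 56.9251) (33.5366, 60.4367) (28.4848, 72) (0, 72)]  |A|=420.3173
9. ⊥bis P9·P7 via (31.865,48.54): [(0, 58.6003) (3.1028, 56.9251) (33.5366, 60.4367) (28.4848, 72) (0, 72)]  |A|=420.3173
10. ⊥bis P9·P8 via (35.56,49.32): [(0, 58.6003) (3.1028, 56.9251) (33.5366, 60.4367) (28.4848, 72) (0, 72)]  |A|=420.3173
11. canonical 5-gon: [(0, 58.6003) (3.1028, 56.9251) (33.5366, 60.4367) (28.4848, 72) (0, 72)]
12. shoelace: 420.3173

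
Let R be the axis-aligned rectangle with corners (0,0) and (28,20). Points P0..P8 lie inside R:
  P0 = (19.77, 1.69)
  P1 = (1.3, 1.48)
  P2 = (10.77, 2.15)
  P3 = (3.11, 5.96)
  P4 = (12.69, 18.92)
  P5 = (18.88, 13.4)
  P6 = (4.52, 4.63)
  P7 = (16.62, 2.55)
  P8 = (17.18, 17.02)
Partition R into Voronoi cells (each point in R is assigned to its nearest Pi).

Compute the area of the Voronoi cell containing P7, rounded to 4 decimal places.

Area of P7's cell: 42.5175

1. box [0,28]×[0,20]: [(0, 0) (28, 0) (28, 20) (0, 20)]
2. ⊥bis P7·P0 via (18.195,2.12): [(0, 0) (17.6162, 0) (23.0765, 20) (0, 20)]  |A|=406.9273
3. ⊥bis P7·P1 via (8.96,2.015): [(9.1007, 0) (17.6162, 0) (23.0765, 20) (7.7039, 20)]  |A|=238.8813
4. ⊥bis P7·P2 via (13.695,2.35): [(13.8557, 0) (17.6162, 0) (23.0765, 20) (12.4882, 20)]  |A|=143.4888
5. ⊥bis P7·P3 via (9.865,4.255): [(12.7761, 15.7885) (13.8557, 0) (17.6162, 0) (23.0765, 20) (13.8391, 20)]  |A|=140.6441
6. ⊥bis P7·P4 via (14.655,10.735): [(13.1464, 10.3728) (13.8557, 0) (17.6162, 0) (20.9603, 12.2487)]  |A|=64.2221
7. ⊥bis P7·P5 via (17.75,7.975): [(13.2462, 8.9131) (13.8557, 0) (17.6162, 0) (19.6836, 7.5723)]  |A|=42.5175
8. ⊥bis P7·P6 via (10.57,3.59): [(13.2462, 8.9131) (13.8557, 0) (17.6162, 0) (19.6836, 7.5723)]  |A|=42.5175
9. ⊥bis P7·P8 via (16.9,9.785): [(13.2462, 8.9131) (13.8557, 0) (17.6162, 0) (19.6836, 7.5723)]  |A|=42.5175
10. canonical 4-gon: [(13.2462, 8.9131) (13.8557, 0) (17.6162, 0) (19.6836, 7.5723)]
11. shoelace: 42.5175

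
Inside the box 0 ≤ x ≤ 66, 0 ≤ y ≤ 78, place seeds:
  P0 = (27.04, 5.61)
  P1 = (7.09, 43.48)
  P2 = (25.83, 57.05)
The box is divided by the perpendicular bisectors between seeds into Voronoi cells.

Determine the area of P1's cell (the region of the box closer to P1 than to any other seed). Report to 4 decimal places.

Area of P1's cell: 864.7339

1. box [0,66]×[0,78]: [(0, 0) (66, 0) (66, 78) (0, 78)]
2. ⊥bis P1·P0 via (17.065,24.545): [(0, 15.5551) (66, 50.3241) (66, 78) (0, 78)]  |A|=2973.9868
3. ⊥bis P1·P2 via (16.46,50.265): [(0, 72.9961) (0, 15.5551) (30.1086, 31.4164)]  |A|=864.7339
4. canonical 3-gon: [(0, 72.9961) (0, 15.5551) (30.1086, 31.4164)]
5. shoelace: 864.7339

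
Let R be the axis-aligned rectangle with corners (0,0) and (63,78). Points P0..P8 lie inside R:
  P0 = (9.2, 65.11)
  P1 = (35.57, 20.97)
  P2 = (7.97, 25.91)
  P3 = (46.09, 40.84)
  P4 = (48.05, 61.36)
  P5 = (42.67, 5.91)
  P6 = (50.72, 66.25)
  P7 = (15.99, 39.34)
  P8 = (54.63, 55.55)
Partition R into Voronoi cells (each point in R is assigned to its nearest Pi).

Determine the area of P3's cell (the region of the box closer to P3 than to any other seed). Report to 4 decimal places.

Area of P3's cell: 668.8512

1. box [0,63]×[0,78]: [(0, 0) (63, 0) (63, 78) (0, 78)]
2. ⊥bis P3·P0 via (27.645,52.975): [(0, 10.9551) (0, 0) (63, 0) (63, 78) (44.109, 78)]  |A|=3435.3575
3. ⊥bis P3·P1 via (40.83,30.905): [(20.2823, 41.7838) (63, 19.1673) (63, 78) (44.109, 78)]  |A|=1598.6795
4. ⊥bis P3·P2 via (27.03,33.375): [(22.4476, 45.075) (24.6403, 39.4765) (63, 19.1673) (63, 78) (44.109, 78)]  |A|=1589.0099
5. ⊥bis P3·P4 via (47.07,51.1): [(27.6329, 52.9566) (22.4476, 45.075) (24.6403, 39.4765) (63, 19.1673) (63, 49.5784)]  |A|=849.8673
6. ⊥bis P3·P5 via (44.38,23.375): [(27.6329, 52.9566) (22.4476, 45.075) (24.6403, 39.4765) (57.474, 22.093) (63, 21.5519) (63, 49.5784)]  |A|=843.2786
7. ⊥bis P3·P6 via (48.405,53.545): [(27.6329, 52.9566) (22.4476, 45.075) (24.6403, 39.4765) (57.474, 22.093) (63, 21.5519) (63, 49.5784)]  |A|=843.2786
8. ⊥bis P3·P7 via (31.04,40.09): [(30.412, 52.6911) (31.2448, 35.9798) (57.474, 22.093) (63, 21.5519) (63, 49.5784)]  |A|=747.2646
9. ⊥bis P3·P8 via (50.36,48.195): [(45.0187, 51.2959) (30.412, 52.6911) (31.2448, 35.9798) (57.474, 22.093) (63, 21.5519) (63, 40.8568)]  |A|=668.8512
10. canonical 6-gon: [(45.0187, 51.2959) (30.412, 52.6911) (31.2448, 35.9798) (57.474, 22.093) (63, 21.5519) (63, 40.8568)]
11. shoelace: 668.8512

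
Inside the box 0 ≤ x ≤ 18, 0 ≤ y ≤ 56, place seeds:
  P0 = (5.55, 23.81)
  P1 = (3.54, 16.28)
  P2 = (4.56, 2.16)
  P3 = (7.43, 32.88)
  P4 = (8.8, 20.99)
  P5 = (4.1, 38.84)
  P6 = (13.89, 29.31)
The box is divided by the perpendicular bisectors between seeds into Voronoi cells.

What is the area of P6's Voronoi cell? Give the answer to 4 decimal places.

1. box [0,18]×[0,56]: [(0, 0) (18, 0) (18, 56) (0, 56)]
2. ⊥bis P6·P0 via (9.72,26.56): [(0, 41.2991) (18, 14.0045) (18, 56) (0, 56)]  |A|=510.2679
3. ⊥bis P6·P1 via (8.715,22.795): [(0, 41.2991) (16.04, 16.9766) (18, 15.4197) (18, 56) (0, 56)]  |A|=508.881
4. ⊥bis P6·P2 via (9.225,15.735): [(0, 41.2991) (16.04, 16.9766) (18, 15.4197) (18, 56) (0, 56)]  |A|=508.881
5. ⊥bis P6·P3 via (10.66,31.095): [(8.8679, 27.8521) (16.04, 16.9766) (18, 15.4197) (18, 44.3769)]  |A|=137.2952
6. ⊥bis P6·P4 via (11.345,25.15): [(8.8679, 27.8521) (10.1797, 25.8629) (18, 21.0786) (18, 44.3769)]  |A|=111.0214
7. ⊥bis P6·P5 via (8.995,34.075): [(16.6561, 41.9451) (8.8679, 27.8521) (10.1797, 25.8629) (18, 21.0786) (18, 43.3257)]  |A|=110.3151
8. canonical 5-gon: [(16.6561, 41.9451) (8.8679, 27.8521) (10.1797, 25.8629) (18, 21.0786) (18, 43.3257)]
9. shoelace: 110.3151

Area of P6's cell: 110.3151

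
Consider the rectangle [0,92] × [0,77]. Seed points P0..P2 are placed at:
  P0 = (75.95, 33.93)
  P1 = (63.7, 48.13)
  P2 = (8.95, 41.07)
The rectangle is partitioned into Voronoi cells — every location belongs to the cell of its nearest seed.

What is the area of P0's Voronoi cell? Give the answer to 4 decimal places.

Area of P0's cell: 1973.1551

1. box [0,92]×[0,77]: [(0, 0) (92, 0) (92, 77) (0, 77)]
2. ⊥bis P0·P1 via (69.825,41.03): [(22.2637, 0) (92, 0) (92, 60.1598)]  |A|=2097.6626
3. ⊥bis P0·P2 via (42.45,37.5): [(40.0928, 15.3808) (38.4537, 0) (92, 0) (92, 60.1598)]  |A|=1973.1551
4. canonical 4-gon: [(40.0928, 15.3808) (38.4537, 0) (92, 0) (92, 60.1598)]
5. shoelace: 1973.1551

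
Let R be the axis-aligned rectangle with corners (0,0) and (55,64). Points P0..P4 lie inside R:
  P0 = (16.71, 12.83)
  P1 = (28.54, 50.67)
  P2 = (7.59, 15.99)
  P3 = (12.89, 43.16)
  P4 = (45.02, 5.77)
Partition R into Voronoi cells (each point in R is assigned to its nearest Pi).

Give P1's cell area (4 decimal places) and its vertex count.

Area of P1's cell: 1149.3748 (5 vertices)

1. box [0,55]×[0,64]: [(0, 0) (55, 0) (55, 64) (0, 64)]
2. ⊥bis P1·P0 via (22.625,31.75): [(0, 38.8233) (55, 21.6285) (55, 64) (0, 64)]  |A|=1857.5745
3. ⊥bis P1·P2 via (18.065,33.33): [(0, 44.243) (18.5947, 33.01) (55, 21.6285) (55, 64) (0, 64)]  |A|=1807.1859
4. ⊥bis P1·P3 via (20.715,46.915): [(28.9396, 29.7759) (55, 21.6285) (55, 64) (12.5164, 64)]  |A|=1279.0914
5. ⊥bis P1·P4 via (36.78,28.22): [(28.9396, 29.7759) (35.4627, 27.7365) (55, 34.9074) (55, 64) (12.5164, 64)]  |A|=1149.3748
6. canonical 5-gon: [(28.9396, 29.7759) (35.4627, 27.7365) (55, 34.9074) (55, 64) (12.5164, 64)]
7. shoelace: 1149.3748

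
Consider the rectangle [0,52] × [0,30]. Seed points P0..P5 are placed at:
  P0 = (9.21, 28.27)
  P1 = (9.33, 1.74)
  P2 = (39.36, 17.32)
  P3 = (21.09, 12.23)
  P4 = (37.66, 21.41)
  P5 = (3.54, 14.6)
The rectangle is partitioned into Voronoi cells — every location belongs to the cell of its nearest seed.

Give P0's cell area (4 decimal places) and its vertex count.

Area of P0's cell: 192.9113 (5 vertices)

1. box [0,52]×[0,30]: [(0, 0) (52, 0) (52, 30) (0, 30)]
2. ⊥bis P0·P1 via (9.27,15.005): [(0, 14.9631) (52, 15.1983) (52, 30) (0, 30)]  |A|=775.805
3. ⊥bis P0·P2 via (24.285,22.795): [(0, 14.9631) (21.4758, 15.0602) (26.9017, 30) (0, 30)]  |A|=362.4186
4. ⊥bis P0·P3 via (15.15,20.25): [(0, 14.9631) (8.061, 14.9995) (26.382, 28.569) (26.9017, 30) (0, 30)]  |A|=271.9583
5. ⊥bis P0·P4 via (23.435,24.84): [(0, 14.9631) (8.061, 14.9995) (23.8889, 26.7225) (24.6792, 30) (0, 30)]  |A|=267.0121
6. ⊥bis P0·P5 via (6.375,21.435): [(0, 24.0792) (13.0255, 18.6765) (23.8889, 26.7225) (24.6792, 30) (0, 30)]  |A|=192.9113
7. canonical 5-gon: [(0, 24.0792) (13.0255, 18.6765) (23.8889, 26.7225) (24.6792, 30) (0, 30)]
8. shoelace: 192.9113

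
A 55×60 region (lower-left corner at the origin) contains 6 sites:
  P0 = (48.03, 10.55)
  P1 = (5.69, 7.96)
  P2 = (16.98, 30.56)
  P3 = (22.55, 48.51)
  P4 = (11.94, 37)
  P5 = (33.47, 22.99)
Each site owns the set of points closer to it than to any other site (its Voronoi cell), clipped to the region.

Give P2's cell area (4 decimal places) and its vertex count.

Area of P2's cell: 325.1329 (4 vertices)

1. box [0,55]×[0,60]: [(0, 0) (55, 0) (55, 60) (0, 60)]
2. ⊥bis P2·P0 via (32.505,20.555): [(0, 0) (19.2584, 0) (55, 55.461) (55, 60) (0, 60)]  |A|=2308.8682
3. ⊥bis P2·P1 via (11.335,19.26): [(0, 24.9225) (26.7181, 11.5753) (55, 55.461) (55, 60) (0, 60)]  |A|=1864.467
4. ⊥bis P2·P3 via (19.765,39.535): [(0, 45.6682) (0, 24.9225) (26.7181, 11.5753) (40.5751, 33.0775)]  |A|=800.6046
5. ⊥bis P2·P4 via (14.46,33.78): [(21.232, 39.0798) (1.9179, 23.9644) (26.7181, 11.5753) (40.5751, 33.0775)]  |A|=556.6217
6. ⊥bis P2·P5 via (25.225,26.775): [(29.6715, 36.461) (21.232, 39.0798) (1.9179, 23.9644) (19.8275, 15.0175)]  |A|=325.1329
7. canonical 4-gon: [(29.6715, 36.461) (21.232, 39.0798) (1.9179, 23.9644) (19.8275, 15.0175)]
8. shoelace: 325.1329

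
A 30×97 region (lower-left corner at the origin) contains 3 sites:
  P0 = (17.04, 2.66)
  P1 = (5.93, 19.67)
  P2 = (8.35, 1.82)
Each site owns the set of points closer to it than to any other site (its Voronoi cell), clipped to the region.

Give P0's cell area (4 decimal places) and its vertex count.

1. box [0,30]×[0,97]: [(0, 0) (30, 0) (30, 97) (0, 97)]
2. ⊥bis P0·P1 via (11.485,11.165): [(0, 3.6636) (0, 0) (30, 0) (30, 23.258)]  |A|=403.8242
3. ⊥bis P0·P2 via (12.695,2.24): [(11.8117, 11.3784) (12.9115, 0) (30, 0) (30, 23.258)]  |A|=308.7314
4. canonical 4-gon: [(11.8117, 11.3784) (12.9115, 0) (30, 0) (30, 23.258)]
5. shoelace: 308.7314

Area of P0's cell: 308.7314 (4 vertices)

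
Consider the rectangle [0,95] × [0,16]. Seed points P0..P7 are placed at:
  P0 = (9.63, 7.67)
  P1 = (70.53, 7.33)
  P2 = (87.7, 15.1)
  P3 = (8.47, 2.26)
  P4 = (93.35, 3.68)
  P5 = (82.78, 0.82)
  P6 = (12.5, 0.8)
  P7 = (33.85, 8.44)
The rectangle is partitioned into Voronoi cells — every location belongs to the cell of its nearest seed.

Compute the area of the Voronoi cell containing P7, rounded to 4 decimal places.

Area of P7's cell: 474.9274

1. box [0,95]×[0,16]: [(0, 0) (95, 0) (95, 16) (0, 16)]
2. ⊥bis P7·P0 via (21.74,8.055): [(21.9961, 0) (95, 0) (95, 16) (21.4874, 16)]  |A|=1172.132
3. ⊥bis P7·P1 via (52.19,7.885): [(21.9961, 0) (51.9514, 0) (52.4356, 16) (21.4874, 16)]  |A|=487.2277
4. ⊥bis P7·P2 via (60.775,11.77): [(21.9961, 0) (51.9514, 0) (52.4356, 16) (21.4874, 16)]  |A|=487.2277
5. ⊥bis P7·P3 via (21.16,5.35): [(21.926, 2.2042) (22.4627, 0) (51.9514, 0) (52.4356, 16) (21.4874, 16)]  |A|=486.7134
6. ⊥bis P7·P4 via (63.6,6.06): [(21.926, 2.2042) (22.4627, 0) (51.9514, 0) (52.4356, 16) (21.4874, 16)]  |A|=486.7134
7. ⊥bis P7·P5 via (58.315,4.63): [(21.926, 2.2042) (22.4627, 0) (51.9514, 0) (52.4356, 16) (21.4874, 16)]  |A|=486.7134
8. ⊥bis P7·P6 via (23.175,4.62): [(21.7199, 8.6862) (24.8282, 0) (51.9514, 0) (52.4356, 16) (21.4874, 16)]  |A|=474.9274
9. canonical 5-gon: [(21.7199, 8.6862) (24.8282, 0) (51.9514, 0) (52.4356, 16) (21.4874, 16)]
10. shoelace: 474.9274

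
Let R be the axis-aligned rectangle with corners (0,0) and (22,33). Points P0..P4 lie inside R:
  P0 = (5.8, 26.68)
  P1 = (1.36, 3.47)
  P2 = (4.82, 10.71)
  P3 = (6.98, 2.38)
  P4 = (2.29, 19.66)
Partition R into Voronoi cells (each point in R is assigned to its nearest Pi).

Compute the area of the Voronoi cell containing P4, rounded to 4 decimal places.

Area of P4's cell: 77.4732

1. box [0,22]×[0,33]: [(0, 0) (22, 0) (22, 33) (0, 33)]
2. ⊥bis P4·P0 via (4.045,23.17): [(0, 25.1925) (0, 0) (22, 0) (22, 14.1925)]  |A|=433.235
3. ⊥bis P4·P1 via (1.825,11.565): [(0, 25.1925) (0, 11.6698) (22, 10.4061) (22, 14.1925)]  |A|=190.3998
4. ⊥bis P4·P2 via (3.555,15.185): [(14.0701, 18.1574) (0, 25.1925) (0, 14.1801)]  |A|=77.4732
5. ⊥bis P4·P3 via (4.635,11.02): [(14.0701, 18.1574) (0, 25.1925) (0, 14.1801)]  |A|=77.4732
6. canonical 3-gon: [(14.0701, 18.1574) (0, 25.1925) (0, 14.1801)]
7. shoelace: 77.4732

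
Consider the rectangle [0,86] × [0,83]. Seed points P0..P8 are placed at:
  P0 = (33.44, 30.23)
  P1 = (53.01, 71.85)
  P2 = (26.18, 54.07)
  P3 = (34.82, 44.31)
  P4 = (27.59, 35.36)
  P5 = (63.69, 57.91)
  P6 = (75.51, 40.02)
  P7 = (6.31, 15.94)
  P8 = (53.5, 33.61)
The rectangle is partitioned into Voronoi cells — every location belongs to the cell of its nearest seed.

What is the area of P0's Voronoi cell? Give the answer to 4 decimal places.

1. box [0,86]×[0,83]: [(0, 0) (86, 0) (86, 83) (0, 83)]
2. ⊥bis P0·P1 via (43.225,51.04): [(0, 71.3647) (0, 0) (86, 0) (86, 30.9269)]  |A|=4398.5385
3. ⊥bis P0·P2 via (29.81,42.15): [(49.4268, 48.1239) (0, 33.072) (0, 0) (86, 0) (86, 30.9269)]  |A|=3452.1959
4. ⊥bis P0·P3 via (34.13,37.27): [(82.6167, 32.5178) (18.7389, 38.7785) (0, 33.072) (0, 0) (86, 0) (86, 30.9269)]  |A|=3057.6495
5. ⊥bis P0·P4 via (30.515,32.795): [(82.6167, 32.5178) (34.4148, 37.2421) (1.7563, 0) (86, 0) (86, 30.9269)]  |A|=2396.7406
6. ⊥bis P0·P5 via (48.565,44.07): [(56.8224, 35.0459) (34.4148, 37.2421) (1.7563, 0) (86, 0) (86, 3.1593)]  |A|=1975.4042
7. ⊥bis P0·P6 via (54.475,35.125): [(54.4391, 35.2795) (34.4148, 37.2421) (1.7563, 0) (62.6488, 0)]  |A|=1479.0498
8. ⊥bis P0·P7 via (19.875,23.085): [(54.4391, 35.2795) (34.4148, 37.2421) (20.6724, 21.571) (32.0344, 0) (62.6488, 0)]  |A|=1152.4849
9. ⊥bis P0·P8 via (43.47,31.92): [(42.7103, 36.429) (34.4148, 37.2421) (20.6724, 21.571) (32.0344, 0) (48.8483, 0)]  |A|=698.9412
10. canonical 5-gon: [(42.7103, 36.429) (34.4148, 37.2421) (20.6724, 21.571) (32.0344, 0) (48.8483, 0)]
11. shoelace: 698.9412

Area of P0's cell: 698.9412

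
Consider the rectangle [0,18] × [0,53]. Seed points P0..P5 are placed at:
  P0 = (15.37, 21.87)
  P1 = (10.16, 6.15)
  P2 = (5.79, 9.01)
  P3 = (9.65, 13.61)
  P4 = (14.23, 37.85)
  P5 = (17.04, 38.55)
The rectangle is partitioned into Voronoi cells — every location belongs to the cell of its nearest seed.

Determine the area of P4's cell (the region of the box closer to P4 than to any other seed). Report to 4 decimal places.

Area of P4's cell: 350.6906

1. box [0,18]×[0,53]: [(0, 0) (18, 0) (18, 53) (0, 53)]
2. ⊥bis P4·P0 via (14.8,29.86): [(0, 28.8042) (18, 30.0883) (18, 53) (0, 53)]  |A|=423.9678
3. ⊥bis P4·P1 via (12.195,22): [(0, 28.8042) (18, 30.0883) (18, 53) (0, 53)]  |A|=423.9678
4. ⊥bis P4·P2 via (10.01,23.43): [(0, 28.8042) (18, 30.0883) (18, 53) (0, 53)]  |A|=423.9678
5. ⊥bis P4·P3 via (11.94,25.73): [(0, 28.8042) (18, 30.0883) (18, 53) (0, 53)]  |A|=423.9678
6. ⊥bis P4·P5 via (15.635,38.2): [(0, 28.8042) (17.6617, 30.0642) (11.9482, 53) (0, 53)]  |A|=350.6906
7. canonical 4-gon: [(0, 28.8042) (17.6617, 30.0642) (11.9482, 53) (0, 53)]
8. shoelace: 350.6906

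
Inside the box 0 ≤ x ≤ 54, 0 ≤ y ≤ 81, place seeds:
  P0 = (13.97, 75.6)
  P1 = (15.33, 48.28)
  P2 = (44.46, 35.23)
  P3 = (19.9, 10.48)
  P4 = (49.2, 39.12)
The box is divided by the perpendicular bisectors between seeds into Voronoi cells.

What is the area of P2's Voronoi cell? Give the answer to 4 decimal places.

Area of P2's cell: 727.7764

1. box [0,54]×[0,81]: [(0, 0) (54, 0) (54, 81) (0, 81)]
2. ⊥bis P2·P0 via (29.215,55.415): [(0, 33.35) (0, 0) (54, 0) (54, 74.1342)]  |A|=2902.0729
3. ⊥bis P2·P1 via (29.895,41.755): [(39.4917, 63.1766) (11.1891, 0) (54, 0) (54, 74.1342)]  |A|=1890.1043
4. ⊥bis P2·P3 via (32.18,22.855): [(39.4917, 63.1766) (24.7368, 30.241) (54, 1.2025) (54, 74.1342)]  |A|=1225.187
5. ⊥bis P2·P4 via (46.83,37.175): [(34.5478, 52.1409) (24.7368, 30.241) (54, 1.2025) (54, 28.4383)]  |A|=727.7764
6. canonical 4-gon: [(34.5478, 52.1409) (24.7368, 30.241) (54, 1.2025) (54, 28.4383)]
7. shoelace: 727.7764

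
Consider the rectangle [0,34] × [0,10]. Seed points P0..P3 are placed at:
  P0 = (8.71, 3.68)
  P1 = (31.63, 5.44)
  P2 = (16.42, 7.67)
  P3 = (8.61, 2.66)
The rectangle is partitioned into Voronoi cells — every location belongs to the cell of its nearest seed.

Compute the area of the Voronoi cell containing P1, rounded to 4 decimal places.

1. box [0,34]×[0,10]: [(0, 0) (34, 0) (34, 10) (0, 10)]
2. ⊥bis P1·P0 via (20.17,4.56): [(20.5202, 0) (34, 0) (34, 10) (19.7523, 10)]  |A|=138.6379
3. ⊥bis P1·P2 via (24.025,6.555): [(23.0639, 0) (34, 0) (34, 10) (24.5301, 10)]  |A|=102.0298
4. ⊥bis P1·P3 via (20.12,4.05): [(23.0639, 0) (34, 0) (34, 10) (24.5301, 10)]  |A|=102.0298
5. canonical 4-gon: [(23.0639, 0) (34, 0) (34, 10) (24.5301, 10)]
6. shoelace: 102.0298

Area of P1's cell: 102.0298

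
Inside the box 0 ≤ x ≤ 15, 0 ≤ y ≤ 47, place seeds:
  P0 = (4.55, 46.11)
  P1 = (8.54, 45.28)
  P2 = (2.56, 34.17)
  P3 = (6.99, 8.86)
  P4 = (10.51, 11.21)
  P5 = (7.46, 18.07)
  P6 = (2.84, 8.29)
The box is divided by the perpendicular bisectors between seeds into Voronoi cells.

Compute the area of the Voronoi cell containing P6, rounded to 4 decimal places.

1. box [0,15]×[0,47]: [(0, 0) (15, 0) (15, 47) (0, 47)]
2. ⊥bis P6·P0 via (3.695,27.2): [(0, 27.3671) (0, 0) (15, 0) (15, 26.6889)]  |A|=405.4194
3. ⊥bis P6·P1 via (5.69,26.785): [(2.707, 27.2447) (0, 27.3671) (0, 0) (15, 0) (15, 25.3504)]  |A|=397.1924
4. ⊥bis P6·P2 via (2.7,21.23): [(0, 21.2008) (0, 0) (15, 0) (15, 21.3631)]  |A|=319.229
5. ⊥bis P6·P3 via (4.915,8.575): [(3.1761, 21.2352) (0, 21.2008) (0, 0) (6.0928, 0)]  |A|=98.3587
6. ⊥bis P6·P4 via (6.675,9.75): [(3.6692, 17.6454) (2.3061, 21.2257) (0, 21.2008) (0, 0) (6.0928, 0)]  |A|=96.7949
7. ⊥bis P6·P5 via (5.15,13.18): [(4.2223, 13.6182) (0, 15.6128) (0, 0) (6.0928, 0)]  |A|=74.4475
8. canonical 4-gon: [(4.2223, 13.6182) (0, 15.6128) (0, 0) (6.0928, 0)]
9. shoelace: 74.4475

Area of P6's cell: 74.4475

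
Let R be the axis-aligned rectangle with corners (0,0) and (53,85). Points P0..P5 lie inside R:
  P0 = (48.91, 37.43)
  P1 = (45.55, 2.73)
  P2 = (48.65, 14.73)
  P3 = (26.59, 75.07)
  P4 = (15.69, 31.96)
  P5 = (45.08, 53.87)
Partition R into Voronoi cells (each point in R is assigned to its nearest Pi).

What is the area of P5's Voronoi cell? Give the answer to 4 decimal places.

1. box [0,53]×[0,85]: [(0, 0) (53, 0) (53, 85) (0, 85)]
2. ⊥bis P5·P0 via (46.995,45.65): [(0, 34.7017) (53, 47.049) (53, 85) (0, 85)]  |A|=2338.6084
3. ⊥bis P5·P1 via (45.315,28.3): [(0, 34.7017) (53, 47.049) (53, 85) (0, 85)]  |A|=2338.6084
4. ⊥bis P5·P2 via (46.865,34.3): [(0, 34.7017) (53, 47.049) (53, 85) (0, 85)]  |A|=2338.6084
5. ⊥bis P5·P3 via (35.835,64.47): [(2.3246, 35.2432) (53, 47.049) (53, 79.4408)]  |A|=820.735
6. ⊥bis P5·P4 via (30.385,42.915): [(22.7947, 53.0966) (31.1057, 41.9483) (53, 47.049) (53, 79.4408)]  |A|=632.4412
7. canonical 4-gon: [(22.7947, 53.0966) (31.1057, 41.9483) (53, 47.049) (53, 79.4408)]
8. shoelace: 632.4412

Area of P5's cell: 632.4412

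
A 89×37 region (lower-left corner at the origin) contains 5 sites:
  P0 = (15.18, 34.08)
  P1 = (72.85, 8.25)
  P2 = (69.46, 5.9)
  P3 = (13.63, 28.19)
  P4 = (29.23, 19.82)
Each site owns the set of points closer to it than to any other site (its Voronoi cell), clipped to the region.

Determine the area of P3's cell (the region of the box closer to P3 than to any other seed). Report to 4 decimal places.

Area of P3's cell: 540.0021

1. box [0,89]×[0,37]: [(0, 0) (89, 0) (89, 37) (0, 37)]
2. ⊥bis P3·P0 via (14.405,31.135): [(0, 34.9258) (0, 0) (89, 0) (89, 11.5047)]  |A|=2066.1584
3. ⊥bis P3·P1 via (43.24,18.22): [(44.8876, 23.1133) (0, 34.9258) (0, 0) (37.1051, 0)]  |A|=1212.6779
4. ⊥bis P3·P2 via (41.545,17.045): [(44.0552, 23.3323) (0, 34.9258) (0, 0) (34.7398, 0)]  |A|=1174.6115
5. ⊥bis P3·P4 via (21.43,24.005): [(23.913, 28.6329) (0, 34.9258) (0, 0) (8.5504, 0)]  |A|=540.0021
6. canonical 4-gon: [(23.913, 28.6329) (0, 34.9258) (0, 0) (8.5504, 0)]
7. shoelace: 540.0021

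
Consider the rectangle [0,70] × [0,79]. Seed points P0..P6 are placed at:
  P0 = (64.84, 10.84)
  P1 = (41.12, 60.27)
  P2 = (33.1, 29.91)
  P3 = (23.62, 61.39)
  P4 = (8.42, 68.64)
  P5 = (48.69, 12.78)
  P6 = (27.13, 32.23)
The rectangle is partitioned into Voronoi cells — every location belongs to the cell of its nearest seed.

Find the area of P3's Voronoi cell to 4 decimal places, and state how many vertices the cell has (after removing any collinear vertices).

1. box [0,70]×[0,79]: [(0, 0) (70, 0) (70, 79) (0, 79)]
2. ⊥bis P3·P0 via (44.23,36.115): [(0, 0.0485) (70, 57.1286) (70, 79) (0, 79)]  |A|=3528.7995
3. ⊥bis P3·P1 via (32.37,60.83): [(0, 0.0485) (30.0481, 24.5507) (33.5329, 79) (0, 79)]  |A|=2099.0933
4. ⊥bis P3·P2 via (28.36,45.65): [(0, 37.1096) (31.4582, 46.583) (33.5329, 79) (0, 79)]  |A|=1202.4163
5. ⊥bis P3·P4 via (16.02,65.015): [(3.1644, 38.0625) (31.4582, 46.583) (33.5329, 79) (22.6905, 79)]  |A|=671.6923
6. ⊥bis P3·P5 via (36.155,37.085): [(3.1644, 38.0625) (31.4582, 46.583) (33.5329, 79) (22.6905, 79)]  |A|=671.6923
7. ⊥bis P3·P6 via (25.375,46.81): [(6.238, 44.5065) (31.5201, 47.5497) (33.5329, 79) (22.6905, 79)]  |A|=581.4985
8. canonical 4-gon: [(6.238, 44.5065) (31.5201, 47.5497) (33.5329, 79) (22.6905, 79)]
9. shoelace: 581.4985

Area of P3's cell: 581.4985 (4 vertices)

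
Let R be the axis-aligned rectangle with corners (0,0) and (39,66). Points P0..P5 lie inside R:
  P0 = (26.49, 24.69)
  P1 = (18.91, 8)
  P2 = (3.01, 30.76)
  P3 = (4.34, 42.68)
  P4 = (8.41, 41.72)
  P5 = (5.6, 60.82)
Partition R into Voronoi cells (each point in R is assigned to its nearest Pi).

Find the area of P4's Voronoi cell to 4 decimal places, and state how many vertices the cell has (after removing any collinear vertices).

Area of P4's cell: 410.2635 (4 vertices)

1. box [0,39]×[0,66]: [(0, 0) (39, 0) (39, 66) (0, 66)]
2. ⊥bis P4·P0 via (17.45,33.205): [(0, 14.6791) (39, 56.0837) (39, 66) (0, 66)]  |A|=1194.1256
3. ⊥bis P4·P1 via (13.66,24.86): [(0, 20.6064) (7.9003, 23.0665) (39, 56.0837) (39, 66) (0, 66)]  |A|=1170.7118
4. ⊥bis P4·P2 via (5.71,36.24): [(0, 39.0533) (15.6812, 31.3272) (39, 56.0837) (39, 66) (0, 66)]  |A|=1003.0168
5. ⊥bis P4·P3 via (6.375,42.2): [(5.0463, 36.567) (15.6812, 31.3272) (39, 56.0837) (39, 66) (11.9888, 66)]  |A|=758.5933
6. ⊥bis P4·P5 via (7.005,51.27): [(8.5686, 51.5) (5.0463, 36.567) (15.6812, 31.3272) (38.8835, 55.96)]  |A|=410.2635
7. canonical 4-gon: [(8.5686, 51.5) (5.0463, 36.567) (15.6812, 31.3272) (38.8835, 55.96)]
8. shoelace: 410.2635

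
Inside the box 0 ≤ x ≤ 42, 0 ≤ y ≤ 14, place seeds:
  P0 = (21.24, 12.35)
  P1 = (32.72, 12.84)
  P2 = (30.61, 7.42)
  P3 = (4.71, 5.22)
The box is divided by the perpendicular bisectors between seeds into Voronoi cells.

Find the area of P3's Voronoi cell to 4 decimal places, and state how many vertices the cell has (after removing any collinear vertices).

Area of P3's cell: 192.4291 (4 vertices)

1. box [0,42]×[0,14]: [(0, 0) (42, 0) (42, 14) (0, 14)]
2. ⊥bis P3·P0 via (12.975,8.785): [(0, 0) (16.7643, 0) (10.7256, 14) (0, 14)]  |A|=192.4291
3. ⊥bis P3·P1 via (18.715,9.03): [(0, 0) (16.7643, 0) (10.7256, 14) (0, 14)]  |A|=192.4291
4. ⊥bis P3·P2 via (17.66,6.32): [(0, 0) (16.7643, 0) (10.7256, 14) (0, 14)]  |A|=192.4291
5. canonical 4-gon: [(0, 0) (16.7643, 0) (10.7256, 14) (0, 14)]
6. shoelace: 192.4291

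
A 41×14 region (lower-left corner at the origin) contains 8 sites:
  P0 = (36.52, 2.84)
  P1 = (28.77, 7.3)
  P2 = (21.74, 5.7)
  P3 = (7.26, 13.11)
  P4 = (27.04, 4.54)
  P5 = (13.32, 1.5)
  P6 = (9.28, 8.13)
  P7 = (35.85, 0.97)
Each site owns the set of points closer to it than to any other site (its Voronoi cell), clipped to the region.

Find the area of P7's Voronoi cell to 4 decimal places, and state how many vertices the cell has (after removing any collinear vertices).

Area of P7's cell: 19.4844 (4 vertices)

1. box [0,41]×[0,14]: [(0, 0) (41, 0) (41, 14) (0, 14)]
2. ⊥bis P7·P0 via (36.185,1.905): [(0, 0) (41, 0) (41, 0.1798) (2.4273, 14) (0, 14)]  |A|=307.4596
3. ⊥bis P7·P1 via (32.31,4.135): [(28.613, 0) (41, 0) (41, 0.1798) (31.7401, 3.4976)]  |A|=22.4947
4. ⊥bis P7·P2 via (28.795,3.335): [(28.613, 0) (41, 0) (41, 0.1798) (31.7401, 3.4976)]  |A|=22.4947
5. ⊥bis P7·P3 via (21.555,7.04): [(28.613, 0) (41, 0) (41, 0.1798) (31.7401, 3.4976)]  |A|=22.4947
6. ⊥bis P7·P4 via (31.445,2.755): [(30.3286, 0) (41, 0) (41, 0.1798) (31.7452, 3.4957)]  |A|=19.4844
7. ⊥bis P7·P5 via (24.585,1.235): [(30.3286, 0) (41, 0) (41, 0.1798) (31.7452, 3.4957)]  |A|=19.4844
8. ⊥bis P7·P6 via (22.565,4.55): [(30.3286, 0) (41, 0) (41, 0.1798) (31.7452, 3.4957)]  |A|=19.4844
9. canonical 4-gon: [(30.3286, 0) (41, 0) (41, 0.1798) (31.7452, 3.4957)]
10. shoelace: 19.4844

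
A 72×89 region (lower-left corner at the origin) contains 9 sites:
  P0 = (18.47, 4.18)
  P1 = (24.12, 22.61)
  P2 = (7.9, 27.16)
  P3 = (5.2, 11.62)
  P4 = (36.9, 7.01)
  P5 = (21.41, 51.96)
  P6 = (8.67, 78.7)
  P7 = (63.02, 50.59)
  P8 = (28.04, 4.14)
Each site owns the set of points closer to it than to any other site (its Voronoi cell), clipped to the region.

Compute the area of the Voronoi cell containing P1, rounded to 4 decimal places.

1. box [0,72]×[0,89]: [(0, 0) (72, 0) (72, 89) (0, 89)]
2. ⊥bis P1·P0 via (21.295,13.395): [(0, 19.9233) (64.9888, 0) (72, 0) (72, 89) (0, 89)]  |A|=5760.6042
3. ⊥bis P1·P2 via (16.01,24.885): [(13.4606, 15.7968) (64.9888, 0) (72, 0) (72, 89) (33.9954, 89)]  |A|=4051.411
4. ⊥bis P1·P3 via (14.66,17.115): [(14.1006, 18.0781) (15.8515, 15.0638) (64.9888, 0) (72, 0) (72, 89) (33.9954, 89)]  |A|=4048.4492
5. ⊥bis P1·P4 via (30.51,14.81): [(14.1006, 18.0781) (15.8515, 15.0638) (26.7438, 11.7246) (72, 48.7999) (72, 89) (33.9954, 89)]  |A|=2903.0981
6. ⊥bis P1·P5 via (22.765,37.285): [(19.4013, 36.9744) (14.1006, 18.0781) (15.8515, 15.0638) (26.7438, 11.7246) (62.4129, 40.9458)]  |A|=707.3853
7. ⊥bis P1·P6 via (16.395,50.655): [(19.4013, 36.9744) (14.1006, 18.0781) (15.8515, 15.0638) (26.7438, 11.7246) (62.4129, 40.9458)]  |A|=707.3853
8. ⊥bis P1·P7 via (43.57,36.6): [(41.8123, 39.0437) (19.4013, 36.9744) (14.1006, 18.0781) (15.8515, 15.0638) (26.7438, 11.7246) (48.5896, 29.6214)]  |A|=603.8865
9. ⊥bis P1·P8 via (26.08,13.375): [(41.8123, 39.0437) (19.4013, 36.9744) (14.1006, 18.0781) (15.8515, 15.0638) (23.291, 12.7831) (29.6948, 14.1422) (48.5896, 29.6214)]  |A|=598.151
10. canonical 7-gon: [(41.8123, 39.0437) (19.4013, 36.9744) (14.1006, 18.0781) (15.8515, 15.0638) (23.291, 12.7831) (29.6948, 14.1422) (48.5896, 29.6214)]
11. shoelace: 598.151

Area of P1's cell: 598.1510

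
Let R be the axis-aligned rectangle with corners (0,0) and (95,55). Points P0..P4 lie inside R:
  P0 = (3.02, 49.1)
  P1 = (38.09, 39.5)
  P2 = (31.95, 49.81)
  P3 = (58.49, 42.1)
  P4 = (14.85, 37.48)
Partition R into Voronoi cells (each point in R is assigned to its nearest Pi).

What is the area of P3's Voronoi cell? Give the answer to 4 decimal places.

1. box [0,95]×[0,55]: [(0, 0) (95, 0) (95, 55) (0, 55)]
2. ⊥bis P3·P0 via (30.755,45.6): [(25.0005, 0) (95, 0) (95, 55) (31.9412, 55)]  |A|=3659.1015
3. ⊥bis P3·P1 via (48.29,40.8): [(53.49, 0) (95, 0) (95, 55) (46.4802, 55)]  |A|=2475.8196
4. ⊥bis P3·P2 via (45.22,45.955): [(46.8972, 51.7283) (53.49, 0) (95, 0) (95, 55) (47.8476, 55)]  |A|=2473.5827
5. ⊥bis P3·P4 via (36.67,39.79): [(46.8972, 51.7283) (53.49, 0) (95, 0) (95, 55) (47.8476, 55)]  |A|=2473.5827
6. canonical 5-gon: [(46.8972, 51.7283) (53.49, 0) (95, 0) (95, 55) (47.8476, 55)]
7. shoelace: 2473.5827

Area of P3's cell: 2473.5827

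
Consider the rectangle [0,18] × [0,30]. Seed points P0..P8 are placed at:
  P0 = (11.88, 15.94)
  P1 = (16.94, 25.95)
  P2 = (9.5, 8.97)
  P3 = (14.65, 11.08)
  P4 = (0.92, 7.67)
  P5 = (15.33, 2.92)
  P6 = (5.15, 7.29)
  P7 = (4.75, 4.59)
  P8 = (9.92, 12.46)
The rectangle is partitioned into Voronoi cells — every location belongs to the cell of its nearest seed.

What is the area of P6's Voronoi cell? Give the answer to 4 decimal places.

Area of P6's cell: 24.8365

1. box [0,18]×[0,30]: [(0, 0) (18, 0) (18, 30) (0, 30)]
2. ⊥bis P6·P0 via (8.515,11.615): [(0, 18.24) (0, 0) (18, 0) (18, 4.2353)]  |A|=202.2778
3. ⊥bis P6·P1 via (11.045,16.62): [(0, 18.24) (0, 0) (18, 0) (18, 4.2353)]  |A|=202.2778
4. ⊥bis P6·P2 via (7.325,8.13): [(4.8897, 14.4356) (0, 18.24) (0, 0) (10.4649, 0)]  |A|=120.1275
5. ⊥bis P6·P3 via (9.9,9.185): [(4.8897, 14.4356) (0, 18.24) (0, 0) (10.4649, 0)]  |A|=120.1275
6. ⊥bis P6·P4 via (3.035,7.48): [(4.8897, 14.4356) (3.7402, 15.33) (2.363, 0) (10.4649, 0)]  |A|=67.9044
7. ⊥bis P6·P5 via (10.24,5.105): [(9.3205, 2.963) (4.8897, 14.4356) (3.7402, 15.33) (2.363, 0) (8.0486, 0)]  |A|=64.3245
8. ⊥bis P6·P7 via (4.95,5.94): [(8.3663, 5.4339) (4.8897, 14.4356) (3.7402, 15.33) (2.9236, 6.2402)]  |A|=28.6846
9. ⊥bis P6·P8 via (7.535,9.875): [(8.3663, 5.4339) (6.1617, 11.142) (3.5781, 13.5257) (2.9236, 6.2402)]  |A|=24.8365
10. canonical 4-gon: [(8.3663, 5.4339) (6.1617, 11.142) (3.5781, 13.5257) (2.9236, 6.2402)]
11. shoelace: 24.8365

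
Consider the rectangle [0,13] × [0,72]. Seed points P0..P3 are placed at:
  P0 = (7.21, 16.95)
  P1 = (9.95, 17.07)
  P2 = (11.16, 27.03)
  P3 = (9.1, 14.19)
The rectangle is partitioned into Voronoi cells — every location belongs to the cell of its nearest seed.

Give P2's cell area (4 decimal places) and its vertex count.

1. box [0,13]×[0,72]: [(0, 0) (13, 0) (13, 72) (0, 72)]
2. ⊥bis P2·P0 via (9.185,21.99): [(0, 25.5893) (13, 20.495) (13, 72) (0, 72)]  |A|=636.4519
3. ⊥bis P2·P1 via (10.555,22.05): [(0, 25.5893) (8.3475, 22.3182) (13, 21.753) (13, 72) (0, 72)]  |A|=633.5257
4. ⊥bis P2·P3 via (10.13,20.61): [(0, 25.5893) (8.3475, 22.3182) (13, 21.753) (13, 72) (0, 72)]  |A|=633.5257
5. canonical 5-gon: [(0, 25.5893) (8.3475, 22.3182) (13, 21.753) (13, 72) (0, 72)]
6. shoelace: 633.5257

Area of P2's cell: 633.5257 (5 vertices)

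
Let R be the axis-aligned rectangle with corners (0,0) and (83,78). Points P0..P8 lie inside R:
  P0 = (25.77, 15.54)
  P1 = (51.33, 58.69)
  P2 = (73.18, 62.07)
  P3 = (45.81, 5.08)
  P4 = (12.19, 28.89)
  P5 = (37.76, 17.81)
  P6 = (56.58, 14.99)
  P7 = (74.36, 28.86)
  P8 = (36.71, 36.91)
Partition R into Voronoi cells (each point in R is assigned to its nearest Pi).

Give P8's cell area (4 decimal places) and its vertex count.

Area of P8's cell: 855.1992 (6 vertices)

1. box [0,83]×[0,78]: [(0, 0) (83, 0) (83, 78) (0, 78)]
2. ⊥bis P8·P0 via (31.24,26.225): [(0, 42.2178) (82.4674, 0) (83, 0) (83, 78) (0, 78)]  |A|=4733.204
3. ⊥bis P8·P1 via (44.02,47.8): [(0, 77.3488) (0, 42.2178) (82.4674, 0) (83, 0) (83, 21.6344)]  |A|=2367.0043
4. ⊥bis P8·P2 via (54.945,49.49): [(66.5394, 32.6837) (0, 77.3488) (0, 42.2178) (82.4674, 0) (83, 0) (83, 8.8236)]  |A|=2261.568
5. ⊥bis P8·P3 via (41.26,20.995): [(69.1102, 28.9572) (66.5394, 32.6837) (0, 77.3488) (0, 42.2178) (41.3859, 21.031)]  |A|=1738.2326
6. ⊥bis P8·P4 via (24.45,32.9): [(69.1102, 28.9572) (66.5394, 32.6837) (12.7001, 68.8238) (25.7068, 29.0576) (41.3859, 21.031)]  |A|=1089.6057
7. ⊥bis P8·P5 via (37.235,27.36): [(69.0071, 29.1066) (66.5394, 32.6837) (12.7001, 68.8238) (25.7068, 29.0576) (29.8193, 26.9523)]  |A|=958.6443
8. ⊥bis P8·P6 via (46.645,25.95): [(48.9084, 28.0017) (59.3771, 37.4914) (12.7001, 68.8238) (25.7068, 29.0576) (29.8193, 26.9523)]  |A|=862.185
9. ⊥bis P8·P7 via (55.535,32.885): [(48.9084, 28.0017) (55.833, 34.2787) (56.8785, 39.1686) (12.7001, 68.8238) (25.7068, 29.0576) (29.8193, 26.9523)]  |A|=855.1992
10. canonical 6-gon: [(48.9084, 28.0017) (55.833, 34.2787) (56.8785, 39.1686) (12.7001, 68.8238) (25.7068, 29.0576) (29.8193, 26.9523)]
11. shoelace: 855.1992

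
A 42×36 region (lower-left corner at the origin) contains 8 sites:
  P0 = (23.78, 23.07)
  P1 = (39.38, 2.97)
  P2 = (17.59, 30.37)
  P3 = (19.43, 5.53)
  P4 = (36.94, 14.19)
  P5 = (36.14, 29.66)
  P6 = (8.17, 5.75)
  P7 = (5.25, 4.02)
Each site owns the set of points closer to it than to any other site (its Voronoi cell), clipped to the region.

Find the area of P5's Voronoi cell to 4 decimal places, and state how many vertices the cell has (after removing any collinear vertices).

1. box [0,42]×[0,36]: [(0, 0) (42, 0) (42, 36) (0, 36)]
2. ⊥bis P5·P0 via (29.96,26.365): [(42, 3.7831) (42, 36) (24.8229, 36)]  |A|=276.6962
3. ⊥bis P5·P1 via (37.76,16.315): [(35.4668, 16.0366) (42, 16.8297) (42, 36) (24.8229, 36)]  |A|=234.0783
4. ⊥bis P5·P2 via (26.865,30.015): [(26.942, 32.0256) (35.4668, 16.0366) (42, 16.8297) (42, 36) (27.0941, 36)]  |A|=229.5649
5. ⊥bis P5·P3 via (27.785,17.595): [(26.942, 32.0256) (35.4668, 16.0366) (42, 16.8297) (42, 36) (27.0941, 36)]  |A|=229.5649
6. ⊥bis P5·P4 via (36.54,21.925): [(26.942, 32.0256) (32.4403, 21.713) (42, 22.2074) (42, 36) (27.0941, 36)]  |A|=184.118
7. ⊥bis P5·P6 via (22.155,17.705): [(26.942, 32.0256) (32.4403, 21.713) (42, 22.2074) (42, 36) (27.0941, 36)]  |A|=184.118
8. ⊥bis P5·P7 via (20.695,16.84): [(26.942, 32.0256) (32.4403, 21.713) (42, 22.2074) (42, 36) (27.0941, 36)]  |A|=184.118
9. canonical 5-gon: [(26.942, 32.0256) (32.4403, 21.713) (42, 22.2074) (42, 36) (27.0941, 36)]
10. shoelace: 184.118

Area of P5's cell: 184.1180 (5 vertices)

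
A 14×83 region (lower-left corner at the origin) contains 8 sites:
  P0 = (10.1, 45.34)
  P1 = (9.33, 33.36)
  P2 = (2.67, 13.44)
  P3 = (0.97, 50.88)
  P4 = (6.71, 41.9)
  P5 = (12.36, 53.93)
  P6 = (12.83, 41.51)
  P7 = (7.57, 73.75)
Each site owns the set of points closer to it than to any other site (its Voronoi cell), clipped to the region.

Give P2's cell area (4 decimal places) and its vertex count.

Area of P2's cell: 322.9193 (4 vertices)

1. box [0,14]×[0,83]: [(0, 0) (14, 0) (14, 83) (0, 83)]
2. ⊥bis P2·P0 via (6.385,29.39): [(0, 30.8772) (0, 0) (14, 0) (14, 27.6163)]  |A|=409.4546
3. ⊥bis P2·P1 via (6,23.4): [(0, 25.406) (0, 0) (14, 0) (14, 20.7253)]  |A|=322.9193
4. ⊥bis P2·P3 via (1.82,32.16): [(0, 25.406) (0, 0) (14, 0) (14, 20.7253)]  |A|=322.9193
5. ⊥bis P2·P4 via (4.69,27.67): [(0, 25.406) (0, 0) (14, 0) (14, 20.7253)]  |A|=322.9193
6. ⊥bis P2·P5 via (7.515,33.685): [(0, 25.406) (0, 0) (14, 0) (14, 20.7253)]  |A|=322.9193
7. ⊥bis P2·P6 via (7.75,27.475): [(0, 25.406) (0, 0) (14, 0) (14, 20.7253)]  |A|=322.9193
8. ⊥bis P2·P7 via (5.12,43.595): [(0, 25.406) (0, 0) (14, 0) (14, 20.7253)]  |A|=322.9193
9. canonical 4-gon: [(0, 25.406) (0, 0) (14, 0) (14, 20.7253)]
10. shoelace: 322.9193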